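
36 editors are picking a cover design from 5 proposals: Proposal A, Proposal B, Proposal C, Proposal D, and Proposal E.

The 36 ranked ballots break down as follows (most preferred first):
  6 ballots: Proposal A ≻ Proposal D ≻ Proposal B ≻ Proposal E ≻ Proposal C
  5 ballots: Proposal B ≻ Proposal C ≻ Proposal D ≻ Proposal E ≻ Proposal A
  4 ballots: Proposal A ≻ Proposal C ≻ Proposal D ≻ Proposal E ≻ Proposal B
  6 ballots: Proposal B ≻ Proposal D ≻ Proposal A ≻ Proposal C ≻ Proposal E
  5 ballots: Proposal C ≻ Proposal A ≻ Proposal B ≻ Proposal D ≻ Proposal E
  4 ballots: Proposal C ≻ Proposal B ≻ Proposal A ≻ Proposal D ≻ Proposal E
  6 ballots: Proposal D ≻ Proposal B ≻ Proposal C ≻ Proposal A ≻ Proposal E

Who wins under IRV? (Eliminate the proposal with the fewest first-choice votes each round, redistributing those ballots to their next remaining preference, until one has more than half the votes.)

Proposal B

Round 1: Proposal A 10, Proposal B 11, Proposal C 9, Proposal D 6, Proposal E 0. Proposal E eliminated.
Round 2: Proposal A 10, Proposal B 11, Proposal C 9, Proposal D 6. Proposal D eliminated.
Round 3: Proposal A 10, Proposal B 17, Proposal C 9. Proposal C eliminated.
Round 4: Proposal A 15, Proposal B 21. Proposal B has a majority (≥19).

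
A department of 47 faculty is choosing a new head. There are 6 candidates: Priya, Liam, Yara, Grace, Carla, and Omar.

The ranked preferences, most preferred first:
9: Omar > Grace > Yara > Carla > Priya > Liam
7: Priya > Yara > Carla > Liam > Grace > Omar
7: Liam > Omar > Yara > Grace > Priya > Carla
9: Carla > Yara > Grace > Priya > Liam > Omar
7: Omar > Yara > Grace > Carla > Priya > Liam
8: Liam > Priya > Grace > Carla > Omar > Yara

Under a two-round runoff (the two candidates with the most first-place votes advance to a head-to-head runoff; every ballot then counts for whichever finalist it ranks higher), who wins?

Round 1 first-place votes: Priya 7, Liam 15, Yara 0, Grace 0, Carla 9, Omar 16. Omar and Liam advance.
Runoff: Omar is ranked above Liam on 16 ballots, Liam above Omar on 31.

Liam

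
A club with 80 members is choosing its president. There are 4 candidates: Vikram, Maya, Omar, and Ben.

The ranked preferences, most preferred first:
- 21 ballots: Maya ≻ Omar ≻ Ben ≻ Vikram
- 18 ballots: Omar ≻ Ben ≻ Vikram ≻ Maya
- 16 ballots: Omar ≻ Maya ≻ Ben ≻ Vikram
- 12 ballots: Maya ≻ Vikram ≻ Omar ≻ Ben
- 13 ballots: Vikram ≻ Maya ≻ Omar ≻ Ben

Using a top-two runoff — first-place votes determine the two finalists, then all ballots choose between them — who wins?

Maya

Round 1 first-place votes: Vikram 13, Maya 33, Omar 34, Ben 0. Omar and Maya advance.
Runoff: Omar is ranked above Maya on 34 ballots, Maya above Omar on 46.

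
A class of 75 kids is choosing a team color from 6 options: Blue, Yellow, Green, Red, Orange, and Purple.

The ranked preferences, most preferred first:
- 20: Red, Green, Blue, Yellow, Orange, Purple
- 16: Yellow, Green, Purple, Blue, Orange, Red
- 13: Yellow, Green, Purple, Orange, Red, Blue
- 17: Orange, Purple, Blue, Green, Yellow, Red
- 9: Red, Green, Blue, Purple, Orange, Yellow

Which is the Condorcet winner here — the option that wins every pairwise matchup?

Green

Green vs Blue: 58–17
Green vs Yellow: 46–29
Green vs Red: 46–29
Green vs Orange: 58–17
Green vs Purple: 58–17
Green beats every other option.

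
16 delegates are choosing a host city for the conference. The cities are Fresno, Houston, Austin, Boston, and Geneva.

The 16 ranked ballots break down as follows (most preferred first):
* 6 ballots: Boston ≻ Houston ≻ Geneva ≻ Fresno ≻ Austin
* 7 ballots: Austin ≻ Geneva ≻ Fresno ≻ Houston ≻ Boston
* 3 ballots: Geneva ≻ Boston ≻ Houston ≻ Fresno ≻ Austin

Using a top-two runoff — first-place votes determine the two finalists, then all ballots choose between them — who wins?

Round 1 first-place votes: Fresno 0, Houston 0, Austin 7, Boston 6, Geneva 3. Austin and Boston advance.
Runoff: Austin is ranked above Boston on 7 ballots, Boston above Austin on 9.

Boston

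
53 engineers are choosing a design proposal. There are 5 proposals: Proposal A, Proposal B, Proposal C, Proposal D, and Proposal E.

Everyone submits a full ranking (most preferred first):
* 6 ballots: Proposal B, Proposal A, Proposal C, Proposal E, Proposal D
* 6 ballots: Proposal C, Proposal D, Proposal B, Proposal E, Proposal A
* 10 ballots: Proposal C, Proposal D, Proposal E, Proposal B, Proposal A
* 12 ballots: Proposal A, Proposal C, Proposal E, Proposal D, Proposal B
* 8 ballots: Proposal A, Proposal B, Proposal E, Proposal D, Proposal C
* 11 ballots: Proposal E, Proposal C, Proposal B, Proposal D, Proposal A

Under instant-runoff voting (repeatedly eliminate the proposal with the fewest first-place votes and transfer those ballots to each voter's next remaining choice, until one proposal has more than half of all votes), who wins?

Round 1: Proposal A 20, Proposal B 6, Proposal C 16, Proposal D 0, Proposal E 11. Proposal D eliminated.
Round 2: Proposal A 20, Proposal B 6, Proposal C 16, Proposal E 11. Proposal B eliminated.
Round 3: Proposal A 26, Proposal C 16, Proposal E 11. Proposal E eliminated.
Round 4: Proposal A 26, Proposal C 27. Proposal C has a majority (≥27).

Proposal C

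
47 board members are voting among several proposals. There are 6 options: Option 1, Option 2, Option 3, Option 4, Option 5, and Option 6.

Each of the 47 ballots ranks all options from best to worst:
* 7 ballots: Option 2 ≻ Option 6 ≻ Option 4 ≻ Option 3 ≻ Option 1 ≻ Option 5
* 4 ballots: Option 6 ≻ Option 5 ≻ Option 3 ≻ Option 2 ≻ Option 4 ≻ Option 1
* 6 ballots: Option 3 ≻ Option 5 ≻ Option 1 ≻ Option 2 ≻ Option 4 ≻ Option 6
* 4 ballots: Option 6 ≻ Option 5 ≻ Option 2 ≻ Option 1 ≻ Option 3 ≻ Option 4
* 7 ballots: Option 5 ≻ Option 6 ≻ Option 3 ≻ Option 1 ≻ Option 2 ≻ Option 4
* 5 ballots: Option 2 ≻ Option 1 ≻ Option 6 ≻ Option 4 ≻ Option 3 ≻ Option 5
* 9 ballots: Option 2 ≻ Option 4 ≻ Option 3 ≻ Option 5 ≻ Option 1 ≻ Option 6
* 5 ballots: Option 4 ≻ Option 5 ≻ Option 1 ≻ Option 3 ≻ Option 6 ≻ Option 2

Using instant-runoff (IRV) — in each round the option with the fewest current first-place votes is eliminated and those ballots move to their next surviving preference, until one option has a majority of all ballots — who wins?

Round 1: Option 1 0, Option 2 21, Option 3 6, Option 4 5, Option 5 7, Option 6 8. Option 1 eliminated.
Round 2: Option 2 21, Option 3 6, Option 4 5, Option 5 7, Option 6 8. Option 4 eliminated.
Round 3: Option 2 21, Option 3 6, Option 5 12, Option 6 8. Option 3 eliminated.
Round 4: Option 2 21, Option 5 18, Option 6 8. Option 6 eliminated.
Round 5: Option 2 21, Option 5 26. Option 5 has a majority (≥24).

Option 5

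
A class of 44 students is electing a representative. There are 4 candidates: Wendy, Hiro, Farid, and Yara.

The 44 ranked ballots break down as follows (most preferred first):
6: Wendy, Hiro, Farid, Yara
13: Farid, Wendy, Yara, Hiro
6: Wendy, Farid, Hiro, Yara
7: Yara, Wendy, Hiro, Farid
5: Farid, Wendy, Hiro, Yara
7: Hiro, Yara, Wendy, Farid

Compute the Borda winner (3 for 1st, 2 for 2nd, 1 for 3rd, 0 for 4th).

Wendy

Wendy: 6×3 + 13×2 + 6×3 + 7×2 + 5×2 + 7×1 = 93
Hiro: 6×2 + 13×0 + 6×1 + 7×1 + 5×1 + 7×3 = 51
Farid: 6×1 + 13×3 + 6×2 + 7×0 + 5×3 + 7×0 = 72
Yara: 6×0 + 13×1 + 6×0 + 7×3 + 5×0 + 7×2 = 48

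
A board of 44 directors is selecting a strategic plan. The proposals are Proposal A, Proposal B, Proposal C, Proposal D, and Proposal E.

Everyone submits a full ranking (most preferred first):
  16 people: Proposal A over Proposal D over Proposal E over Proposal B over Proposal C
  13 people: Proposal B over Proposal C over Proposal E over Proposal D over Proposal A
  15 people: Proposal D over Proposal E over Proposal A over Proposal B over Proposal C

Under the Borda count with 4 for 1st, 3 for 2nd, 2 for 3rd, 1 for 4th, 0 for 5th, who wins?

Proposal D

Proposal A: 16×4 + 13×0 + 15×2 = 94
Proposal B: 16×1 + 13×4 + 15×1 = 83
Proposal C: 16×0 + 13×3 + 15×0 = 39
Proposal D: 16×3 + 13×1 + 15×4 = 121
Proposal E: 16×2 + 13×2 + 15×3 = 103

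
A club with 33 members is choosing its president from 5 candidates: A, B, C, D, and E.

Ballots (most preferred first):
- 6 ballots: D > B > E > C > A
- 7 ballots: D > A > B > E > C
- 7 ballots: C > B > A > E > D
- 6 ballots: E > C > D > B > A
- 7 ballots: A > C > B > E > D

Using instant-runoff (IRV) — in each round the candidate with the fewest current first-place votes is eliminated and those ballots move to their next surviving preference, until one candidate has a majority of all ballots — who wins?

C

Round 1: A 7, B 0, C 7, D 13, E 6. B eliminated.
Round 2: A 7, C 7, D 13, E 6. E eliminated.
Round 3: A 7, C 13, D 13. A eliminated.
Round 4: C 20, D 13. C has a majority (≥17).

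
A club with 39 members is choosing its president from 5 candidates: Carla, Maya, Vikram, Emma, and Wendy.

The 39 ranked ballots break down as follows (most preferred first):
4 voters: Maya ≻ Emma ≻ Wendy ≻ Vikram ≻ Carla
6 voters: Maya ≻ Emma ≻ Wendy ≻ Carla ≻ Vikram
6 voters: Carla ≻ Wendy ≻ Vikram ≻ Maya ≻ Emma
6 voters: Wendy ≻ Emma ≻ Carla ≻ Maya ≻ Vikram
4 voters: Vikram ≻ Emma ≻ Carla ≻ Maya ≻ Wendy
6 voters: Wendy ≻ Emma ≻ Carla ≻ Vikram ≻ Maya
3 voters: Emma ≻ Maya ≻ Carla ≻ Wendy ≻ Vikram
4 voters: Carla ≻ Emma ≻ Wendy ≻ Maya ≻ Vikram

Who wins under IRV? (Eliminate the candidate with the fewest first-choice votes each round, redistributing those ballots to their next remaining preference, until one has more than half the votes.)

Carla

Round 1: Carla 10, Maya 10, Vikram 4, Emma 3, Wendy 12. Emma eliminated.
Round 2: Carla 10, Maya 13, Vikram 4, Wendy 12. Vikram eliminated.
Round 3: Carla 14, Maya 13, Wendy 12. Wendy eliminated.
Round 4: Carla 26, Maya 13. Carla has a majority (≥20).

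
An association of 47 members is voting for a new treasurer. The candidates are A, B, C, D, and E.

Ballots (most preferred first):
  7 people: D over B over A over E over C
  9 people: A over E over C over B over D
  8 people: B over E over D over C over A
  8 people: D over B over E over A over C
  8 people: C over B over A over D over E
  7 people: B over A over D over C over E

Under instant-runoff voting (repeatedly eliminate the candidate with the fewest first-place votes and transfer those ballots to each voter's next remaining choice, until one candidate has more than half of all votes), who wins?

B

Round 1: A 9, B 15, C 8, D 15, E 0. E eliminated.
Round 2: A 9, B 15, C 8, D 15. C eliminated.
Round 3: A 9, B 23, D 15. A eliminated.
Round 4: B 32, D 15. B has a majority (≥24).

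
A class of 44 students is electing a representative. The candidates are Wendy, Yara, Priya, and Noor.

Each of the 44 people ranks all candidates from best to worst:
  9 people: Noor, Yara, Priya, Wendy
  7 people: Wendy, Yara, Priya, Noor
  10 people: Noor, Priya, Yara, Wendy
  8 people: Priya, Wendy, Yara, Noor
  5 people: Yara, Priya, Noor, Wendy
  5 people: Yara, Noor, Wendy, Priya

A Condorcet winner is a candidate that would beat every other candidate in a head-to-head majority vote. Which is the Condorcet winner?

Yara vs Wendy: 29–15
Yara vs Priya: 26–18
Yara vs Noor: 25–19
Yara beats every other candidate.

Yara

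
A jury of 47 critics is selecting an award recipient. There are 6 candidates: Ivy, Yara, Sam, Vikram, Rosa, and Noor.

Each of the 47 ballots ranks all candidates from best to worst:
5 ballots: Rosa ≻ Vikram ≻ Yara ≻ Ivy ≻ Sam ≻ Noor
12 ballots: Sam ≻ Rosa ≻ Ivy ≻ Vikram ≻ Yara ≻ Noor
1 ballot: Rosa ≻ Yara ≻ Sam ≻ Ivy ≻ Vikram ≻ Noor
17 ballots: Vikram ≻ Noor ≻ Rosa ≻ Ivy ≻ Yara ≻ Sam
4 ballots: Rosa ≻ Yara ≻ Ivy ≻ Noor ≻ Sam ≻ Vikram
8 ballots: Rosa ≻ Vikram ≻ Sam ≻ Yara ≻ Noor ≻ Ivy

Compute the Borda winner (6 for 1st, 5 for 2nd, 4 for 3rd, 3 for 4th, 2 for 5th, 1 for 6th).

Rosa

Ivy: 5×3 + 12×4 + 1×3 + 17×3 + 4×4 + 8×1 = 141
Yara: 5×4 + 12×2 + 1×5 + 17×2 + 4×5 + 8×3 = 127
Sam: 5×2 + 12×6 + 1×4 + 17×1 + 4×2 + 8×4 = 143
Vikram: 5×5 + 12×3 + 1×2 + 17×6 + 4×1 + 8×5 = 209
Rosa: 5×6 + 12×5 + 1×6 + 17×4 + 4×6 + 8×6 = 236
Noor: 5×1 + 12×1 + 1×1 + 17×5 + 4×3 + 8×2 = 131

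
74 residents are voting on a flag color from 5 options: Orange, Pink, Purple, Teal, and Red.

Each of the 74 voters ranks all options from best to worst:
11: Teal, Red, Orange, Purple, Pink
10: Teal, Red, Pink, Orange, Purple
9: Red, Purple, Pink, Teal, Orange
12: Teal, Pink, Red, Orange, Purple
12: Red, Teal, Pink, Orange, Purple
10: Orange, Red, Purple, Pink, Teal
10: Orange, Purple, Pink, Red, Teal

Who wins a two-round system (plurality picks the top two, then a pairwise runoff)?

Round 1 first-place votes: Orange 20, Pink 0, Purple 0, Teal 33, Red 21. Teal and Red advance.
Runoff: Teal is ranked above Red on 33 ballots, Red above Teal on 41.

Red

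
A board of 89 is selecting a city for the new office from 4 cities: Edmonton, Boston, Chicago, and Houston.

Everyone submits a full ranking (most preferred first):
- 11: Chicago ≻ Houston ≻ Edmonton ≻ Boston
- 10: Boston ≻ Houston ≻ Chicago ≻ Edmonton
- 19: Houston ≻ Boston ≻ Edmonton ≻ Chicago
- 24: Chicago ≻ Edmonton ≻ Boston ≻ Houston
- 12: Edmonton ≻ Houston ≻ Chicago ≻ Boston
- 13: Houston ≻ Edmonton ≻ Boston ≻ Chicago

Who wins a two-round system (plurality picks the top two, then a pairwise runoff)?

Houston

Round 1 first-place votes: Edmonton 12, Boston 10, Chicago 35, Houston 32. Chicago and Houston advance.
Runoff: Chicago is ranked above Houston on 35 ballots, Houston above Chicago on 54.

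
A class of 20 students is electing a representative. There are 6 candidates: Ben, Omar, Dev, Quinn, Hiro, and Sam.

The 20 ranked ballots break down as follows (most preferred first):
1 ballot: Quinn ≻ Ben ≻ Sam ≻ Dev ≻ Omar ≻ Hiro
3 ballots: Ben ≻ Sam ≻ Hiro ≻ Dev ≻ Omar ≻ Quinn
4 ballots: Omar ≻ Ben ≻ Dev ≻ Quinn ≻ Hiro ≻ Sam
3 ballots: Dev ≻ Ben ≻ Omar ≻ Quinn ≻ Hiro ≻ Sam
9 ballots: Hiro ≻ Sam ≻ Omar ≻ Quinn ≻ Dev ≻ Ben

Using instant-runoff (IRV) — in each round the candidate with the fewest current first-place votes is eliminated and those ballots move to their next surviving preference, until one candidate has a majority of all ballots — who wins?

Ben

Round 1: Ben 3, Omar 4, Dev 3, Quinn 1, Hiro 9, Sam 0. Sam eliminated.
Round 2: Ben 3, Omar 4, Dev 3, Quinn 1, Hiro 9. Quinn eliminated.
Round 3: Ben 4, Omar 4, Dev 3, Hiro 9. Dev eliminated.
Round 4: Ben 7, Omar 4, Hiro 9. Omar eliminated.
Round 5: Ben 11, Hiro 9. Ben has a majority (≥11).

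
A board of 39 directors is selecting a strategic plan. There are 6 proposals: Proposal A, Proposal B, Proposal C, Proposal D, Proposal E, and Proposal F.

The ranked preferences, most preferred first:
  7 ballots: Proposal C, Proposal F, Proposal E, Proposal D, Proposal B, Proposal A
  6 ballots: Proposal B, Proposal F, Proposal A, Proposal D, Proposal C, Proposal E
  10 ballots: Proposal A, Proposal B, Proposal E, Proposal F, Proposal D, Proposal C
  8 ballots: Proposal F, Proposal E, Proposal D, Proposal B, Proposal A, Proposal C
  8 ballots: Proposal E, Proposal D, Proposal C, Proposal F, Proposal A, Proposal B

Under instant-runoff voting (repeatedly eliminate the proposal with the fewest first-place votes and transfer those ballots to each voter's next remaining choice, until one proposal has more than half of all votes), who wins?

Round 1: Proposal A 10, Proposal B 6, Proposal C 7, Proposal D 0, Proposal E 8, Proposal F 8. Proposal D eliminated.
Round 2: Proposal A 10, Proposal B 6, Proposal C 7, Proposal E 8, Proposal F 8. Proposal B eliminated.
Round 3: Proposal A 10, Proposal C 7, Proposal E 8, Proposal F 14. Proposal C eliminated.
Round 4: Proposal A 10, Proposal E 8, Proposal F 21. Proposal F has a majority (≥20).

Proposal F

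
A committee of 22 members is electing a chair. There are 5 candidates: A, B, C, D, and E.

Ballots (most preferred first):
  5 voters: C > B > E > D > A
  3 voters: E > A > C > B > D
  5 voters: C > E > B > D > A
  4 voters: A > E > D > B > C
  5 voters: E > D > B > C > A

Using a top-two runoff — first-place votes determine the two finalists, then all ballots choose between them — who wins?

Round 1 first-place votes: A 4, B 0, C 10, D 0, E 8. C and E advance.
Runoff: C is ranked above E on 10 ballots, E above C on 12.

E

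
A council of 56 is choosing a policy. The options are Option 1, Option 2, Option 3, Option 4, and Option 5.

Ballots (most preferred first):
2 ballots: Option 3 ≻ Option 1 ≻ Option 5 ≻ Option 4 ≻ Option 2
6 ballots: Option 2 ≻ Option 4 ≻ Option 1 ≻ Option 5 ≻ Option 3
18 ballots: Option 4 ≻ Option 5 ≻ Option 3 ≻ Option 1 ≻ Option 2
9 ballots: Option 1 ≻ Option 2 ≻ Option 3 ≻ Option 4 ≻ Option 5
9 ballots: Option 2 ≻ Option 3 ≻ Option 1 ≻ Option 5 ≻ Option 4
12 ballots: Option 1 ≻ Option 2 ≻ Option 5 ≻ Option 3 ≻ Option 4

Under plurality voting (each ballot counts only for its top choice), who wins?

First-place votes: Option 1 21, Option 2 15, Option 3 2, Option 4 18, Option 5 0.

Option 1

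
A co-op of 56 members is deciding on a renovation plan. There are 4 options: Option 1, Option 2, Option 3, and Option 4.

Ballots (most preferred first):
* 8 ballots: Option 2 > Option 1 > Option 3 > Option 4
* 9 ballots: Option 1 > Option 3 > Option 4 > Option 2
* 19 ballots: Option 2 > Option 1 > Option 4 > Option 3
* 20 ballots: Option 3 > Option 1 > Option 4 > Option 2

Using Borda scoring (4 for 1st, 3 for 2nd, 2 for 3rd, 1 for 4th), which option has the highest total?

Option 1

Option 1: 8×3 + 9×4 + 19×3 + 20×3 = 177
Option 2: 8×4 + 9×1 + 19×4 + 20×1 = 137
Option 3: 8×2 + 9×3 + 19×1 + 20×4 = 142
Option 4: 8×1 + 9×2 + 19×2 + 20×2 = 104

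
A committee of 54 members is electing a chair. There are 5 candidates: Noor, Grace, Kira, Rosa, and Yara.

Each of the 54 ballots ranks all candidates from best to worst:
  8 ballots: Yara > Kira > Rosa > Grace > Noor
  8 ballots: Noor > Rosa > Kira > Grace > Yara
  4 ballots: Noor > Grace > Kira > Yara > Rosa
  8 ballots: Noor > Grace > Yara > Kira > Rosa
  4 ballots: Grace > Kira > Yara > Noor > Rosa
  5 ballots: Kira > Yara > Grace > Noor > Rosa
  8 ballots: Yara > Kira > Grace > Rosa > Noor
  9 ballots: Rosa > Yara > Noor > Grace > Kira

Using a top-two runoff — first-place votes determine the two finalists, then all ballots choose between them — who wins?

Yara

Round 1 first-place votes: Noor 20, Grace 4, Kira 5, Rosa 9, Yara 16. Noor and Yara advance.
Runoff: Noor is ranked above Yara on 20 ballots, Yara above Noor on 34.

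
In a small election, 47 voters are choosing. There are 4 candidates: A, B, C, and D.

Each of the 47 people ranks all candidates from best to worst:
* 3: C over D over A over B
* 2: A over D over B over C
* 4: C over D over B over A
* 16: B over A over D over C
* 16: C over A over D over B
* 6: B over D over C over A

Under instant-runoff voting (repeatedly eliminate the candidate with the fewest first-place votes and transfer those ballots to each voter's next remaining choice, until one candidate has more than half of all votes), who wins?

B

Round 1: A 2, B 22, C 23, D 0. D eliminated.
Round 2: A 2, B 22, C 23. A eliminated.
Round 3: B 24, C 23. B has a majority (≥24).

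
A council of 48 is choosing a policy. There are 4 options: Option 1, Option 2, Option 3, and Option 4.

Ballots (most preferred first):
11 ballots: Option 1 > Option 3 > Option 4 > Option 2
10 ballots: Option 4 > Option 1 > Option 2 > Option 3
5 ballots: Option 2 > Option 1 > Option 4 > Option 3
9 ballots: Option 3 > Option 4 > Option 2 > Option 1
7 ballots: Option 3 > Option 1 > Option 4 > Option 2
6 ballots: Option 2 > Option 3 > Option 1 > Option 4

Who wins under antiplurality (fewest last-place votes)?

Option 4

Last-place votes: Option 1 9, Option 2 18, Option 3 15, Option 4 6.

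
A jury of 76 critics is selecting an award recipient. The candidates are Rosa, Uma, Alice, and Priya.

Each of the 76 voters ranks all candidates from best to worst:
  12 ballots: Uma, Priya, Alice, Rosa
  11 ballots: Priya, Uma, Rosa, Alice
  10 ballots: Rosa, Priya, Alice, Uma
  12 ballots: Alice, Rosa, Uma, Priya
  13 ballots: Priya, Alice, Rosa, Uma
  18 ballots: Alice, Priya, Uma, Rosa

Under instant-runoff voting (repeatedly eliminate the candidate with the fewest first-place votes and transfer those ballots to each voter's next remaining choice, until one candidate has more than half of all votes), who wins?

Priya

Round 1: Rosa 10, Uma 12, Alice 30, Priya 24. Rosa eliminated.
Round 2: Uma 12, Alice 30, Priya 34. Uma eliminated.
Round 3: Alice 30, Priya 46. Priya has a majority (≥39).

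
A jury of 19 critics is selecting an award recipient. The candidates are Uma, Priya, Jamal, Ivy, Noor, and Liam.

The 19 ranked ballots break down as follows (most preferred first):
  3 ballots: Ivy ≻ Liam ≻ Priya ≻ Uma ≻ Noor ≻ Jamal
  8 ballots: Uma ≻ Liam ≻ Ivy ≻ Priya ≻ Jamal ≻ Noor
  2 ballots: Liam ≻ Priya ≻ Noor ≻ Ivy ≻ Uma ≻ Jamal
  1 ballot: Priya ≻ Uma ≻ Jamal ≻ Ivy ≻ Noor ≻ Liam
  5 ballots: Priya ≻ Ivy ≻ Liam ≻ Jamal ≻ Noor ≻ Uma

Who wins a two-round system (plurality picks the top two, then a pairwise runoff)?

Round 1 first-place votes: Uma 8, Priya 6, Jamal 0, Ivy 3, Noor 0, Liam 2. Uma and Priya advance.
Runoff: Uma is ranked above Priya on 8 ballots, Priya above Uma on 11.

Priya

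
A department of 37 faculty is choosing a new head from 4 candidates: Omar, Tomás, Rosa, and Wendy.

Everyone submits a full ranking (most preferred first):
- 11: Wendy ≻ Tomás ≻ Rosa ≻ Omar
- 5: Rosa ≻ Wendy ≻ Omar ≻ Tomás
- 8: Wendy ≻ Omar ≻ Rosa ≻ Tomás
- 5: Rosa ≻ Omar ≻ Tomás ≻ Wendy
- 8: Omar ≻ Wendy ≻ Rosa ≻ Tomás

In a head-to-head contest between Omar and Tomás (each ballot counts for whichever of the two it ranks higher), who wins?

Omar is ranked above Tomás on 26 ballots; Tomás above Omar on 11.

Omar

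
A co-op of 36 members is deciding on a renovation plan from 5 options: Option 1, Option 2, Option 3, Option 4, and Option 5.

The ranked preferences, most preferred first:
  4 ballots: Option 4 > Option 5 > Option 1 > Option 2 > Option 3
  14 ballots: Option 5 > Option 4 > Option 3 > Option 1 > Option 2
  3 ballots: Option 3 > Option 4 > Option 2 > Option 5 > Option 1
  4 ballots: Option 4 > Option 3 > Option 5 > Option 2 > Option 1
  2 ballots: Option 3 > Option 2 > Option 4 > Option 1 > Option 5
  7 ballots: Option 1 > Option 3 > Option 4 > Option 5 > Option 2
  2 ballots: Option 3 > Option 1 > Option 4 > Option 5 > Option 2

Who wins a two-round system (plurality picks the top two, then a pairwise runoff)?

Option 4

Round 1 first-place votes: Option 1 7, Option 2 0, Option 3 7, Option 4 8, Option 5 14. Option 5 and Option 4 advance.
Runoff: Option 5 is ranked above Option 4 on 14 ballots, Option 4 above Option 5 on 22.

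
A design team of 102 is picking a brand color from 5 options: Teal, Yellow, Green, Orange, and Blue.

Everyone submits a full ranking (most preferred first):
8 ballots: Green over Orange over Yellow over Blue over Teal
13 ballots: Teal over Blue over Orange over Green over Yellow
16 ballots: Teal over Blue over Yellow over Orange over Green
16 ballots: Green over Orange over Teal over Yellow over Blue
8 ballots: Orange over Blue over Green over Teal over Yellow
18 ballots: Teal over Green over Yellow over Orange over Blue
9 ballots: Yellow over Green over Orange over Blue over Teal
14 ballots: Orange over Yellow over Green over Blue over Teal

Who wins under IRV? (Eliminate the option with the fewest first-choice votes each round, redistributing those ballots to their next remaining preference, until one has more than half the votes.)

Round 1: Teal 47, Yellow 9, Green 24, Orange 22, Blue 0. Blue eliminated.
Round 2: Teal 47, Yellow 9, Green 24, Orange 22. Yellow eliminated.
Round 3: Teal 47, Green 33, Orange 22. Orange eliminated.
Round 4: Teal 47, Green 55. Green has a majority (≥52).

Green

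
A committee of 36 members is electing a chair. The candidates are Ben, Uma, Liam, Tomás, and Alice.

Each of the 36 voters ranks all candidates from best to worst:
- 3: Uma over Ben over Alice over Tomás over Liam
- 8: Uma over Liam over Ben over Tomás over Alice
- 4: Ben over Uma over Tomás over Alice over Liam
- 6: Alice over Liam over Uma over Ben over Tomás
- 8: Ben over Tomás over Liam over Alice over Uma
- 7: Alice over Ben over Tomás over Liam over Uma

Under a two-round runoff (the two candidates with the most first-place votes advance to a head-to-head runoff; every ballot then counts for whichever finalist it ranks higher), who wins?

Ben

Round 1 first-place votes: Ben 12, Uma 11, Liam 0, Tomás 0, Alice 13. Alice and Ben advance.
Runoff: Alice is ranked above Ben on 13 ballots, Ben above Alice on 23.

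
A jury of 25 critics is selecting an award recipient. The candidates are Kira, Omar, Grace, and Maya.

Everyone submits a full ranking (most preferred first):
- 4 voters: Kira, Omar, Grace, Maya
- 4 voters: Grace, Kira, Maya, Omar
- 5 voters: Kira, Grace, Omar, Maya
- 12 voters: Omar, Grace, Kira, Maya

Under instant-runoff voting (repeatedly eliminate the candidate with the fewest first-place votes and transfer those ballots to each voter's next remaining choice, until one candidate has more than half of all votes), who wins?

Round 1: Kira 9, Omar 12, Grace 4, Maya 0. Maya eliminated.
Round 2: Kira 9, Omar 12, Grace 4. Grace eliminated.
Round 3: Kira 13, Omar 12. Kira has a majority (≥13).

Kira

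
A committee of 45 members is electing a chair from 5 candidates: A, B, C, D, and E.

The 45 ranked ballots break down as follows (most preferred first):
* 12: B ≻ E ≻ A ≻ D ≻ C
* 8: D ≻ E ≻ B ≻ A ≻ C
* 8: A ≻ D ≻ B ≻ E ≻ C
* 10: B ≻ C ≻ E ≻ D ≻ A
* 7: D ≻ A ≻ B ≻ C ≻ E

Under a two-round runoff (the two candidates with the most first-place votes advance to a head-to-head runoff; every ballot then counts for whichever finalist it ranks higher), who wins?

Round 1 first-place votes: A 8, B 22, C 0, D 15, E 0. B and D advance.
Runoff: B is ranked above D on 22 ballots, D above B on 23.

D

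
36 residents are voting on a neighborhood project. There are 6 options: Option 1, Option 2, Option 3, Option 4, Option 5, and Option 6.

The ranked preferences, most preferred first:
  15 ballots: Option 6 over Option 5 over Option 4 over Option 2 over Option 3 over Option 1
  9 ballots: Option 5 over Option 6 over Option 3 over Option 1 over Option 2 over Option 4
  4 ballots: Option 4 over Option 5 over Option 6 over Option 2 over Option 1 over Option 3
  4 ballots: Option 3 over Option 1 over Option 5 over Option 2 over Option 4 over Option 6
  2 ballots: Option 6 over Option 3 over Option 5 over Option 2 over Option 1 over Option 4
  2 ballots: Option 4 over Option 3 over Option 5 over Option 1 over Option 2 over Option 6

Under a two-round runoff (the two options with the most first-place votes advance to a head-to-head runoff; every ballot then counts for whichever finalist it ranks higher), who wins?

Option 5

Round 1 first-place votes: Option 1 0, Option 2 0, Option 3 4, Option 4 6, Option 5 9, Option 6 17. Option 6 and Option 5 advance.
Runoff: Option 6 is ranked above Option 5 on 17 ballots, Option 5 above Option 6 on 19.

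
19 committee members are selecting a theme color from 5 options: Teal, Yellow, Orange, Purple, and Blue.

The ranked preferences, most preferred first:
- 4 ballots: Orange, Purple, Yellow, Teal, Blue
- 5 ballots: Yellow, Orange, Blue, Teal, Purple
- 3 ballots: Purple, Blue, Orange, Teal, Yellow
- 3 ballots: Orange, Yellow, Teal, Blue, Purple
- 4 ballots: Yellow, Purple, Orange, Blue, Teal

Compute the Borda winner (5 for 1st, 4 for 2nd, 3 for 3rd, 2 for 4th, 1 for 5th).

Orange

Teal: 4×2 + 5×2 + 3×2 + 3×3 + 4×1 = 37
Yellow: 4×3 + 5×5 + 3×1 + 3×4 + 4×5 = 72
Orange: 4×5 + 5×4 + 3×3 + 3×5 + 4×3 = 76
Purple: 4×4 + 5×1 + 3×5 + 3×1 + 4×4 = 55
Blue: 4×1 + 5×3 + 3×4 + 3×2 + 4×2 = 45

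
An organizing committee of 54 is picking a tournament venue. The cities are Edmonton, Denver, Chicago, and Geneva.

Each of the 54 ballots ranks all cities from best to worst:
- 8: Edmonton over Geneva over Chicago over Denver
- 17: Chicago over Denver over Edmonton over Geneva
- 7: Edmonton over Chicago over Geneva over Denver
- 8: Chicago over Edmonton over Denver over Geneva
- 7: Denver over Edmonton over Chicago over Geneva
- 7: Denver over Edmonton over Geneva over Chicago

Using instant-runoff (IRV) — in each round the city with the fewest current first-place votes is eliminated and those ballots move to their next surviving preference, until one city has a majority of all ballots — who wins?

Edmonton

Round 1: Edmonton 15, Denver 14, Chicago 25, Geneva 0. Geneva eliminated.
Round 2: Edmonton 15, Denver 14, Chicago 25. Denver eliminated.
Round 3: Edmonton 29, Chicago 25. Edmonton has a majority (≥28).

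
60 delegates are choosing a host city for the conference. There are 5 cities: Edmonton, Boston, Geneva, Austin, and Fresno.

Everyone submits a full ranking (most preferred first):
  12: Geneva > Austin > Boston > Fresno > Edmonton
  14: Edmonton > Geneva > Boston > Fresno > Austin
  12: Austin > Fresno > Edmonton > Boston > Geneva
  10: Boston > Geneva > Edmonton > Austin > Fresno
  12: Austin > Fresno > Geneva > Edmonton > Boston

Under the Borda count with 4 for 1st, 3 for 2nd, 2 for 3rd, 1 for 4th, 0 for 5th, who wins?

Edmonton: 12×0 + 14×4 + 12×2 + 10×2 + 12×1 = 112
Boston: 12×2 + 14×2 + 12×1 + 10×4 + 12×0 = 104
Geneva: 12×4 + 14×3 + 12×0 + 10×3 + 12×2 = 144
Austin: 12×3 + 14×0 + 12×4 + 10×1 + 12×4 = 142
Fresno: 12×1 + 14×1 + 12×3 + 10×0 + 12×3 = 98

Geneva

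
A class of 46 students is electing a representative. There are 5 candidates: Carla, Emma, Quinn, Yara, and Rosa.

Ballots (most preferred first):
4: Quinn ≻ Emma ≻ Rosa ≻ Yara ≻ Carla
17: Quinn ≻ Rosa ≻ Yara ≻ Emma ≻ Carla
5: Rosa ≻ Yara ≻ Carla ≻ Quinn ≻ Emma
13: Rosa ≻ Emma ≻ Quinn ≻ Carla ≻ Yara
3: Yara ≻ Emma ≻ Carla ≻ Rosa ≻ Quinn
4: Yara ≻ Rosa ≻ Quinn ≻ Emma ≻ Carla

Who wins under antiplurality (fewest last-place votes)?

Rosa

Last-place votes: Carla 25, Emma 5, Quinn 3, Yara 13, Rosa 0.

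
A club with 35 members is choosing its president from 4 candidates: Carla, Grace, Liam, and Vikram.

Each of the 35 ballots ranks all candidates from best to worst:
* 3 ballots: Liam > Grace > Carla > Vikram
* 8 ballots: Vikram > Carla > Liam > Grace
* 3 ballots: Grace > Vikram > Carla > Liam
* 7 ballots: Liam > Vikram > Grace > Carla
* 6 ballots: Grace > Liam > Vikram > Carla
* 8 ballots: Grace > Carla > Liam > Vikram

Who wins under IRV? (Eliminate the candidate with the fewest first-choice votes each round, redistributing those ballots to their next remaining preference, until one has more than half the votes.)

Liam

Round 1: Carla 0, Grace 17, Liam 10, Vikram 8. Carla eliminated.
Round 2: Grace 17, Liam 10, Vikram 8. Vikram eliminated.
Round 3: Grace 17, Liam 18. Liam has a majority (≥18).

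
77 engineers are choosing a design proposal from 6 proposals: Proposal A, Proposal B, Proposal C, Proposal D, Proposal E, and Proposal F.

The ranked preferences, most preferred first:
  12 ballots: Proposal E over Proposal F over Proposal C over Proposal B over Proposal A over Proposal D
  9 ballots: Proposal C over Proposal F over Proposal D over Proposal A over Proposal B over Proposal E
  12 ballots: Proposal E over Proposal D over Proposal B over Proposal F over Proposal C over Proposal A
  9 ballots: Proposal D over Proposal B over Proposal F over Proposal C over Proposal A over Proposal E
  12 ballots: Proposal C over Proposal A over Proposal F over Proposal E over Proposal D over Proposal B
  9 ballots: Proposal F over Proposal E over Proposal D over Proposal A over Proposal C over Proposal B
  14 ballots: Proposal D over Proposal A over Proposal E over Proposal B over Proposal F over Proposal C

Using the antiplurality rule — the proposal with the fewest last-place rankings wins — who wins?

Proposal F

Last-place votes: Proposal A 12, Proposal B 21, Proposal C 14, Proposal D 12, Proposal E 18, Proposal F 0.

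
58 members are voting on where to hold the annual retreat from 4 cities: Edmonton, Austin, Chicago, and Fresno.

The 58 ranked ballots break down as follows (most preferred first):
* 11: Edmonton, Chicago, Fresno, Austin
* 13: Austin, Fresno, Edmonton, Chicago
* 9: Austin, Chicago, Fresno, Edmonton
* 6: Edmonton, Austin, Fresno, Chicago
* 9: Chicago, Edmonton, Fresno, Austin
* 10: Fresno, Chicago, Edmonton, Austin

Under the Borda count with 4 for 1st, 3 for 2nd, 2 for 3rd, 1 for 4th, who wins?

Edmonton

Edmonton: 11×4 + 13×2 + 9×1 + 6×4 + 9×3 + 10×2 = 150
Austin: 11×1 + 13×4 + 9×4 + 6×3 + 9×1 + 10×1 = 136
Chicago: 11×3 + 13×1 + 9×3 + 6×1 + 9×4 + 10×3 = 145
Fresno: 11×2 + 13×3 + 9×2 + 6×2 + 9×2 + 10×4 = 149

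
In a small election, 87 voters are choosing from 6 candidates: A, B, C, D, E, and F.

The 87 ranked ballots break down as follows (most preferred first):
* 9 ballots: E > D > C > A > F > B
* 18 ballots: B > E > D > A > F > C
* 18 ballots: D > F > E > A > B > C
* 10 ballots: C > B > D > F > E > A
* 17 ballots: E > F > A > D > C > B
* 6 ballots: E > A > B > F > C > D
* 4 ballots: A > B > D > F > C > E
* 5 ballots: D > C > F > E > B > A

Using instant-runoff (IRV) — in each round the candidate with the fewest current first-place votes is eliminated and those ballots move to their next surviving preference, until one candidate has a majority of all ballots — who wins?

Round 1: A 4, B 18, C 10, D 23, E 32, F 0. F eliminated.
Round 2: A 4, B 18, C 10, D 23, E 32. A eliminated.
Round 3: B 22, C 10, D 23, E 32. C eliminated.
Round 4: B 32, D 23, E 32. D eliminated.
Round 5: B 32, E 55. E has a majority (≥44).

E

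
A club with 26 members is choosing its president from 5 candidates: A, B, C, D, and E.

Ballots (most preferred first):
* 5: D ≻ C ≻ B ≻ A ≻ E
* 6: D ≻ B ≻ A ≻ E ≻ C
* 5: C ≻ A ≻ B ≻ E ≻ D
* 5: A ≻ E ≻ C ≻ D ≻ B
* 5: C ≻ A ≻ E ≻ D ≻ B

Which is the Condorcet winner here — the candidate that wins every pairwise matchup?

C vs A: 15–11
C vs B: 20–6
C vs D: 15–11
C vs E: 15–11
C beats every other candidate.

C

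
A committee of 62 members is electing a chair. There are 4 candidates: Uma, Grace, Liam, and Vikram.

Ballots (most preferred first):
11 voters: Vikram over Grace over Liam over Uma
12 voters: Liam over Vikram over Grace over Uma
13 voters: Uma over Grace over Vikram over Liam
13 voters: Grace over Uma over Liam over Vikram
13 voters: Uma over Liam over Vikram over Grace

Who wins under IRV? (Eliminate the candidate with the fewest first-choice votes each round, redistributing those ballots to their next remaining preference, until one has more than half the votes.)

Grace

Round 1: Uma 26, Grace 13, Liam 12, Vikram 11. Vikram eliminated.
Round 2: Uma 26, Grace 24, Liam 12. Liam eliminated.
Round 3: Uma 26, Grace 36. Grace has a majority (≥32).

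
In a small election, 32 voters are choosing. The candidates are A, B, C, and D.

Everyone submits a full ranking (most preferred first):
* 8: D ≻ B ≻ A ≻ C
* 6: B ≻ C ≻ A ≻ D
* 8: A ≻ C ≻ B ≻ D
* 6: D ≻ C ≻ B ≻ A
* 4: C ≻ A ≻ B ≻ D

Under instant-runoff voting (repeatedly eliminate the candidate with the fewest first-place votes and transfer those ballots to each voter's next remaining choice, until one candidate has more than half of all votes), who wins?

Round 1: A 8, B 6, C 4, D 14. C eliminated.
Round 2: A 12, B 6, D 14. B eliminated.
Round 3: A 18, D 14. A has a majority (≥17).

A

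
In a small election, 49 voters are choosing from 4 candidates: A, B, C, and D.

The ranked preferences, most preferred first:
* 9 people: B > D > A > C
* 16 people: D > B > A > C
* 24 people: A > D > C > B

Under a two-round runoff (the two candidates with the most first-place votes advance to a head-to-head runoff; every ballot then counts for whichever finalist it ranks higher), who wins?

D

Round 1 first-place votes: A 24, B 9, C 0, D 16. A and D advance.
Runoff: A is ranked above D on 24 ballots, D above A on 25.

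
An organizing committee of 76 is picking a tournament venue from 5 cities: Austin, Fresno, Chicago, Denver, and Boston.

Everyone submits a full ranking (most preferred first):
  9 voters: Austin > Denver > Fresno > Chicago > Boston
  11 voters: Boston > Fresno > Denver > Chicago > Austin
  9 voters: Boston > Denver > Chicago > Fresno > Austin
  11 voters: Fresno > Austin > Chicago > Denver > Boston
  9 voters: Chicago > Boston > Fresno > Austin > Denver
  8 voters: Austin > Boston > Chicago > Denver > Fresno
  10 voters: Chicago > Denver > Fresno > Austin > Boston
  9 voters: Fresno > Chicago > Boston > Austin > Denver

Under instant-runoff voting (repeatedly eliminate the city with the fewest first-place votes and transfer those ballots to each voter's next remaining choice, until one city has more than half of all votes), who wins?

Fresno

Round 1: Austin 17, Fresno 20, Chicago 19, Denver 0, Boston 20. Denver eliminated.
Round 2: Austin 17, Fresno 20, Chicago 19, Boston 20. Austin eliminated.
Round 3: Fresno 29, Chicago 19, Boston 28. Chicago eliminated.
Round 4: Fresno 39, Boston 37. Fresno has a majority (≥39).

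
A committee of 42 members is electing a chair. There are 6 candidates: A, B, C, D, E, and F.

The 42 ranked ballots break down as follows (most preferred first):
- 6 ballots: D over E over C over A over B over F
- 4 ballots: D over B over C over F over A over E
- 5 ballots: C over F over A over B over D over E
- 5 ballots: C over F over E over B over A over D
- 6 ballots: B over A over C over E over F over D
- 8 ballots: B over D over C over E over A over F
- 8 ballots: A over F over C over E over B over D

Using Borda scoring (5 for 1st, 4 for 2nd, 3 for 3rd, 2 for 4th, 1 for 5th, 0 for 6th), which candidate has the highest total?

C

A: 6×2 + 4×1 + 5×3 + 5×1 + 6×4 + 8×1 + 8×5 = 108
B: 6×1 + 4×4 + 5×2 + 5×2 + 6×5 + 8×5 + 8×1 = 120
C: 6×3 + 4×3 + 5×5 + 5×5 + 6×3 + 8×3 + 8×3 = 146
D: 6×5 + 4×5 + 5×1 + 5×0 + 6×0 + 8×4 + 8×0 = 87
E: 6×4 + 4×0 + 5×0 + 5×3 + 6×2 + 8×2 + 8×2 = 83
F: 6×0 + 4×2 + 5×4 + 5×4 + 6×1 + 8×0 + 8×4 = 86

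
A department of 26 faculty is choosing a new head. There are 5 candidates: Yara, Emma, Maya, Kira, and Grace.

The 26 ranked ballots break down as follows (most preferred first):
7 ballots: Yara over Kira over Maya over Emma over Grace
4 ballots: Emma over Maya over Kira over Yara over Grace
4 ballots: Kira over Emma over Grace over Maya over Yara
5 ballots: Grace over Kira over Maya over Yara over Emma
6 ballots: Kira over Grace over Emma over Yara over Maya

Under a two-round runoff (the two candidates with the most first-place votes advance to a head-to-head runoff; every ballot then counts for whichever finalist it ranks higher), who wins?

Round 1 first-place votes: Yara 7, Emma 4, Maya 0, Kira 10, Grace 5. Kira and Yara advance.
Runoff: Kira is ranked above Yara on 19 ballots, Yara above Kira on 7.

Kira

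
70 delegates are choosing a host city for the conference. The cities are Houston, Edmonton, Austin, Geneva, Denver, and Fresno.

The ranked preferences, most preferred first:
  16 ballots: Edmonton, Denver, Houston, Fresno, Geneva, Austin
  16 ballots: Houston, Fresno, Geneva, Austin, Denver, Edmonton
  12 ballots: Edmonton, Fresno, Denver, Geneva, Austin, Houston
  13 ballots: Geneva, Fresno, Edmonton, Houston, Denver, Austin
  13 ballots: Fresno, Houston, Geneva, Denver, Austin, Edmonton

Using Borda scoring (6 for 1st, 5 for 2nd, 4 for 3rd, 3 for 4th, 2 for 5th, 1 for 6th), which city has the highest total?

Fresno

Houston: 16×4 + 16×6 + 12×1 + 13×3 + 13×5 = 276
Edmonton: 16×6 + 16×1 + 12×6 + 13×4 + 13×1 = 249
Austin: 16×1 + 16×3 + 12×2 + 13×1 + 13×2 = 127
Geneva: 16×2 + 16×4 + 12×3 + 13×6 + 13×4 = 262
Denver: 16×5 + 16×2 + 12×4 + 13×2 + 13×3 = 225
Fresno: 16×3 + 16×5 + 12×5 + 13×5 + 13×6 = 331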